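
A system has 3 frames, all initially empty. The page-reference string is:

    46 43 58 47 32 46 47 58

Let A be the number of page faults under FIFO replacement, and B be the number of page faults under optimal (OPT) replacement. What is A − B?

1

Under FIFO: F F F F F F . F → 7 faults.
Under OPT: F F F F F . . F → 6 faults.
A − B = 7 − 6 = 1.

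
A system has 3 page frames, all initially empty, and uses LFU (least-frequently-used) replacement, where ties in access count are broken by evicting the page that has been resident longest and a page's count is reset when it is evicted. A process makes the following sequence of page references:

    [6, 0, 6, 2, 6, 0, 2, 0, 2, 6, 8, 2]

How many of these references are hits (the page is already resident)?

6 → miss, frames [6]
0 → miss, frames [6, 0]
6 → hit
2 → miss, frames [6, 0, 2]
6 → hit
0 → hit
2 → hit
0 → hit
2 → hit
6 → hit
8 → miss, evict 0, frames [6, 2, 8]
2 → hit
Hits: 8.

8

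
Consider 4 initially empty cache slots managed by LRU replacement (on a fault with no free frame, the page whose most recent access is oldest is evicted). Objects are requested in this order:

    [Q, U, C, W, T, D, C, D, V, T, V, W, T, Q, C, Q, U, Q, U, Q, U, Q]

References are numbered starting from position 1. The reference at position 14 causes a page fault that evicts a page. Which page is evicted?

pos 1: Q -> miss, frames {Q}
pos 2: U -> miss, frames {Q,U}
pos 3: C -> miss, frames {Q,U,C}
pos 4: W -> miss, frames {Q,U,C,W}
pos 5: T -> miss, evict Q, frames {U,C,W,T}
pos 6: D -> miss, evict U, frames {C,W,T,D}
pos 7: C -> hit
pos 8: D -> hit
pos 9: V -> miss, evict W, frames {T,C,D,V}
pos 10: T -> hit
pos 11: V -> hit
pos 12: W -> miss, evict C, frames {D,T,V,W}
pos 13: T -> hit
pos 14: Q -> miss, evict D, frames {V,W,T,Q}
At position 14, page D is evicted.

D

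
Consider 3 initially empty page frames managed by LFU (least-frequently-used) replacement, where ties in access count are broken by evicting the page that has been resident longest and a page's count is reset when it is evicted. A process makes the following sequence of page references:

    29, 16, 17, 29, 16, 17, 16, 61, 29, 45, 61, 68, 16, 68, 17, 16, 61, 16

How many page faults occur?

29 → fault, frames [29]
16 → fault, frames [29, 16]
17 → fault, frames [29, 16, 17]
29 → hit
16 → hit
17 → hit
16 → hit
61 → fault, evict 29, frames [16, 17, 61]
29 → fault, evict 61, frames [16, 17, 29]
45 → fault, evict 29, frames [16, 17, 45]
61 → fault, evict 45, frames [16, 17, 61]
68 → fault, evict 61, frames [16, 17, 68]
16 → hit
68 → hit
17 → hit
16 → hit
61 → fault, evict 68, frames [16, 17, 61]
16 → hit
Page faults: 9.

9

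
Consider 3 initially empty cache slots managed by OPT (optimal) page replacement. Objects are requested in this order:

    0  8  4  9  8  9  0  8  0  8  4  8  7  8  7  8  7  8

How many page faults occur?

6

0: fault, frames (0)
8: fault, frames (0 8)
4: fault, frames (0 8 4)
9: fault, evict 4, frames (0 8 9)
8: hit
9: hit
0: hit
8: hit
0: hit
8: hit
4: fault, evict 9, frames (0 8 4)
8: hit
7: fault, evict 4, frames (0 8 7)
8: hit
7: hit
8: hit
7: hit
8: hit
Page faults: 6.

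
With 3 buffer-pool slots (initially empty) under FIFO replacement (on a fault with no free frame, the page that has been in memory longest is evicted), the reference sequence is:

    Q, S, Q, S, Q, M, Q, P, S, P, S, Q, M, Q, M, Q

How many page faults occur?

5

Q: miss, frames (Q)
S: miss, frames (Q S)
Q: hit
S: hit
Q: hit
M: miss, frames (Q S M)
Q: hit
P: miss, evict Q, frames (S M P)
S: hit
P: hit
S: hit
Q: miss, evict S, frames (M P Q)
M: hit
Q: hit
M: hit
Q: hit
Page faults: 5.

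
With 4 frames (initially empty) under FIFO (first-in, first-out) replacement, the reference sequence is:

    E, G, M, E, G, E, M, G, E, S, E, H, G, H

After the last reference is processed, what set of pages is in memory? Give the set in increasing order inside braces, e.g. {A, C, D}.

E: miss, frames [E]
G: miss, frames [E, G]
M: miss, frames [E, G, M]
E: hit
G: hit
E: hit
M: hit
G: hit
E: hit
S: miss, frames [E, G, M, S]
E: hit
H: miss, evict E, frames [G, M, S, H]
G: hit
H: hit

{G, H, M, S}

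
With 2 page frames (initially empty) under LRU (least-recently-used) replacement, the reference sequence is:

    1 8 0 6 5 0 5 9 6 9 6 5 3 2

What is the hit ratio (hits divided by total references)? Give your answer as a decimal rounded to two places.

0.21

1: miss, frames [1]
8: miss, frames [1, 8]
0: miss, evict 1, frames [8, 0]
6: miss, evict 8, frames [0, 6]
5: miss, evict 0, frames [6, 5]
0: miss, evict 6, frames [5, 0]
5: hit
9: miss, evict 0, frames [5, 9]
6: miss, evict 5, frames [9, 6]
9: hit
6: hit
5: miss, evict 9, frames [6, 5]
3: miss, evict 6, frames [5, 3]
2: miss, evict 5, frames [3, 2]
Hits: 3 of 14 references → 3/14 = 0.2143.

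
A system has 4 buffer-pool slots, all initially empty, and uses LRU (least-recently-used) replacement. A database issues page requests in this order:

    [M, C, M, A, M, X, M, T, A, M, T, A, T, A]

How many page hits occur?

M -> fault, frames [M]
C -> fault, frames [M, C]
M -> hit
A -> fault, frames [C, M, A]
M -> hit
X -> fault, frames [C, A, M, X]
M -> hit
T -> fault, evict C, frames [A, X, M, T]
A -> hit
M -> hit
T -> hit
A -> hit
T -> hit
A -> hit
Hits: 9.

9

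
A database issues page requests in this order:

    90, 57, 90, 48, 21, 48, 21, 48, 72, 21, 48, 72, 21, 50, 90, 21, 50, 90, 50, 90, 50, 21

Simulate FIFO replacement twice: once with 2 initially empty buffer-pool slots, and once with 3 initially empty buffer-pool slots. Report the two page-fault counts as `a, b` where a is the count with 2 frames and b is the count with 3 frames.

2 frames: F F . F F . . . F . F . F F F F F F . . . F → 13 faults.
3 frames: F F . F F . . . F . . . . F F F . . . . . . → 8 faults.
8 < 13: adding a frame reduced faults, as is typical.

13, 8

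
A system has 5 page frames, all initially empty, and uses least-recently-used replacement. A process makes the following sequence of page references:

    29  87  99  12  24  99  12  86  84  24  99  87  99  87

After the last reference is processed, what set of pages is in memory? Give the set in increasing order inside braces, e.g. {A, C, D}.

29: miss, frames [29]
87: miss, frames [29, 87]
99: miss, frames [29, 87, 99]
12: miss, frames [29, 87, 99, 12]
24: miss, frames [29, 87, 99, 12, 24]
99: hit
12: hit
86: miss, evict 29, frames [87, 24, 99, 12, 86]
84: miss, evict 87, frames [24, 99, 12, 86, 84]
24: hit
99: hit
87: miss, evict 12, frames [86, 84, 24, 99, 87]
99: hit
87: hit

{24, 84, 86, 87, 99}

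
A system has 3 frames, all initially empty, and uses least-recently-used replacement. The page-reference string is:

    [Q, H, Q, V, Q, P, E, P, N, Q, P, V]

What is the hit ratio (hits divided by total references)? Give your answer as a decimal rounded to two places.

0.33

Q: miss, frames [Q]
H: miss, frames [Q, H]
Q: hit
V: miss, frames [H, Q, V]
Q: hit
P: miss, evict H, frames [V, Q, P]
E: miss, evict V, frames [Q, P, E]
P: hit
N: miss, evict Q, frames [E, P, N]
Q: miss, evict E, frames [P, N, Q]
P: hit
V: miss, evict N, frames [Q, P, V]
Hits: 4 of 12 references → 4/12 = 0.3333.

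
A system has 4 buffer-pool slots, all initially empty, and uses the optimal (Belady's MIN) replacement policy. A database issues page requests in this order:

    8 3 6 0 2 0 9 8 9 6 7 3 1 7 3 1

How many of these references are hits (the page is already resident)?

7

8 -> fault, frames [8]
3 -> fault, frames [8, 3]
6 -> fault, frames [8, 3, 6]
0 -> fault, frames [8, 3, 6, 0]
2 -> fault, evict 3, frames [8, 6, 0, 2]
0 -> hit
9 -> fault, evict 2, frames [8, 6, 0, 9]
8 -> hit
9 -> hit
6 -> hit
7 -> fault, evict 9, frames [8, 6, 0, 7]
3 -> fault, evict 0, frames [8, 6, 7, 3]
1 -> fault, evict 6, frames [8, 7, 3, 1]
7 -> hit
3 -> hit
1 -> hit
Hits: 7.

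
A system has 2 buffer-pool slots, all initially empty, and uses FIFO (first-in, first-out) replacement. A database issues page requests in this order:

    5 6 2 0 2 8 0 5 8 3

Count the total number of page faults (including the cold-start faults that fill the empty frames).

5 -> fault, frames [5]
6 -> fault, frames [5, 6]
2 -> fault, evict 5, frames [6, 2]
0 -> fault, evict 6, frames [2, 0]
2 -> hit
8 -> fault, evict 2, frames [0, 8]
0 -> hit
5 -> fault, evict 0, frames [8, 5]
8 -> hit
3 -> fault, evict 8, frames [5, 3]
Page faults: 7.

7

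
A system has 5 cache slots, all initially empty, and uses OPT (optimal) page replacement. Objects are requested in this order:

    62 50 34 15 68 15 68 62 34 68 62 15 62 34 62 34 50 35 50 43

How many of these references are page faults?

62 -> fault, frames [62]
50 -> fault, frames [62, 50]
34 -> fault, frames [62, 50, 34]
15 -> fault, frames [62, 50, 34, 15]
68 -> fault, frames [62, 50, 34, 15, 68]
15 -> hit
68 -> hit
62 -> hit
34 -> hit
68 -> hit
62 -> hit
15 -> hit
62 -> hit
34 -> hit
62 -> hit
34 -> hit
50 -> hit
35 -> fault, evict 68, frames [62, 50, 34, 15, 35]
50 -> hit
43 -> fault, evict 35, frames [62, 50, 34, 15, 43]
Page faults: 7.

7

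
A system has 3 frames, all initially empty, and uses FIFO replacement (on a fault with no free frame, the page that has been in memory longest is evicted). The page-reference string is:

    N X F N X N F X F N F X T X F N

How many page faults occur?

5

N -> miss, frames {N}
X -> miss, frames {N,X}
F -> miss, frames {N,X,F}
N -> hit
X -> hit
N -> hit
F -> hit
X -> hit
F -> hit
N -> hit
F -> hit
X -> hit
T -> miss, evict N, frames {X,F,T}
X -> hit
F -> hit
N -> miss, evict X, frames {F,T,N}
Page faults: 5.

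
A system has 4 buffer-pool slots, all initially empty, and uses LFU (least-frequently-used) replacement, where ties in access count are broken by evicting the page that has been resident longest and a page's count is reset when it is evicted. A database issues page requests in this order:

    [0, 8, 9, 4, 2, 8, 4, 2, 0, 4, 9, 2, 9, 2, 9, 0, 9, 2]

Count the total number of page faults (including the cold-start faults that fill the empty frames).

0 → fault, frames {0}
8 → fault, frames {0,8}
9 → fault, frames {0,8,9}
4 → fault, frames {0,8,9,4}
2 → fault, evict 0, frames {8,9,4,2}
8 → hit
4 → hit
2 → hit
0 → fault, evict 9, frames {8,4,2,0}
4 → hit
9 → fault, evict 0, frames {8,4,2,9}
2 → hit
9 → hit
2 → hit
9 → hit
0 → fault, evict 8, frames {4,2,9,0}
9 → hit
2 → hit
Page faults: 8.

8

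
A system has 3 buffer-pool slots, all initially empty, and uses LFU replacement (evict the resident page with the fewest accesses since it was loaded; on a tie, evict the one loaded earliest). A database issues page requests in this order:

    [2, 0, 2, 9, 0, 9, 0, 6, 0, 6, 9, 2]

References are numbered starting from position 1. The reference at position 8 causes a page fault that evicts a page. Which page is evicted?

pos 1: 2 → fault, frames {2}
pos 2: 0 → fault, frames {2,0}
pos 3: 2 → hit
pos 4: 9 → fault, frames {2,0,9}
pos 5: 0 → hit
pos 6: 9 → hit
pos 7: 0 → hit
pos 8: 6 → fault, evict 2, frames {0,9,6}
At position 8, page 2 is evicted.

2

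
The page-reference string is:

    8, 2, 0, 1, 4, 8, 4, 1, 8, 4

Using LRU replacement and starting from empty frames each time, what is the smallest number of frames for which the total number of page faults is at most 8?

f=1: 10 faults
f=2: 9 faults
f=3: 6 faults
f=4: 6 faults
f=5: 5 faults
Smallest f with faults ≤ 8 is 3.

3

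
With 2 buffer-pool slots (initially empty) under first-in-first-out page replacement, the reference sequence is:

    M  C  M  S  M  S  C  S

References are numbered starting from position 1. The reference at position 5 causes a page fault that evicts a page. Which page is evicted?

pos 1: M: miss, frames [M]
pos 2: C: miss, frames [M, C]
pos 3: M: hit
pos 4: S: miss, evict M, frames [C, S]
pos 5: M: miss, evict C, frames [S, M]
At position 5, page C is evicted.

C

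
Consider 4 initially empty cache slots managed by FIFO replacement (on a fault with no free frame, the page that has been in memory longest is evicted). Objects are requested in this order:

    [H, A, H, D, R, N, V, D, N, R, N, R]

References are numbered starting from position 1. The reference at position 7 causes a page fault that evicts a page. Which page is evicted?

A

pos 1: H -> fault, frames [H]
pos 2: A -> fault, frames [H, A]
pos 3: H -> hit
pos 4: D -> fault, frames [H, A, D]
pos 5: R -> fault, frames [H, A, D, R]
pos 6: N -> fault, evict H, frames [A, D, R, N]
pos 7: V -> fault, evict A, frames [D, R, N, V]
At position 7, page A is evicted.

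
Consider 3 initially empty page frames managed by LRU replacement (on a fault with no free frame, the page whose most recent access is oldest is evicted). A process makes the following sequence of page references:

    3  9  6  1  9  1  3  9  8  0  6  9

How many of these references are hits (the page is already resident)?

3 -> miss, frames [3]
9 -> miss, frames [3, 9]
6 -> miss, frames [3, 9, 6]
1 -> miss, evict 3, frames [9, 6, 1]
9 -> hit
1 -> hit
3 -> miss, evict 6, frames [9, 1, 3]
9 -> hit
8 -> miss, evict 1, frames [3, 9, 8]
0 -> miss, evict 3, frames [9, 8, 0]
6 -> miss, evict 9, frames [8, 0, 6]
9 -> miss, evict 8, frames [0, 6, 9]
Hits: 3.

3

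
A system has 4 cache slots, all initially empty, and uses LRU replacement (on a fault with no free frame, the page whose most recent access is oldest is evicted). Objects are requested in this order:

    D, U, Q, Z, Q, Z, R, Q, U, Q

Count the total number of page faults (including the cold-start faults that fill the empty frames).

5

D -> miss, frames [D]
U -> miss, frames [D, U]
Q -> miss, frames [D, U, Q]
Z -> miss, frames [D, U, Q, Z]
Q -> hit
Z -> hit
R -> miss, evict D, frames [U, Q, Z, R]
Q -> hit
U -> hit
Q -> hit
Page faults: 5.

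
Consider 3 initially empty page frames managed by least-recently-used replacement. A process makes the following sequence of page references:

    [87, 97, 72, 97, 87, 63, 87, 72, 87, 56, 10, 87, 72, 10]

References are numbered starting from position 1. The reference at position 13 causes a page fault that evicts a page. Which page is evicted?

pos 1: 87 → fault, frames {87}
pos 2: 97 → fault, frames {87,97}
pos 3: 72 → fault, frames {87,97,72}
pos 4: 97 → hit
pos 5: 87 → hit
pos 6: 63 → fault, evict 72, frames {97,87,63}
pos 7: 87 → hit
pos 8: 72 → fault, evict 97, frames {63,87,72}
pos 9: 87 → hit
pos 10: 56 → fault, evict 63, frames {72,87,56}
pos 11: 10 → fault, evict 72, frames {87,56,10}
pos 12: 87 → hit
pos 13: 72 → fault, evict 56, frames {10,87,72}
At position 13, page 56 is evicted.

56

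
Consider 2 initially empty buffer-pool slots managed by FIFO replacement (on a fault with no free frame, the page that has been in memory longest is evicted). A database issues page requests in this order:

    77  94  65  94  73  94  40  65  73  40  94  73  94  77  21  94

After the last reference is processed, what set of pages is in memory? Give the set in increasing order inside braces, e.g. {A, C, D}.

{21, 94}

77 → miss, frames [77]
94 → miss, frames [77, 94]
65 → miss, evict 77, frames [94, 65]
94 → hit
73 → miss, evict 94, frames [65, 73]
94 → miss, evict 65, frames [73, 94]
40 → miss, evict 73, frames [94, 40]
65 → miss, evict 94, frames [40, 65]
73 → miss, evict 40, frames [65, 73]
40 → miss, evict 65, frames [73, 40]
94 → miss, evict 73, frames [40, 94]
73 → miss, evict 40, frames [94, 73]
94 → hit
77 → miss, evict 94, frames [73, 77]
21 → miss, evict 73, frames [77, 21]
94 → miss, evict 77, frames [21, 94]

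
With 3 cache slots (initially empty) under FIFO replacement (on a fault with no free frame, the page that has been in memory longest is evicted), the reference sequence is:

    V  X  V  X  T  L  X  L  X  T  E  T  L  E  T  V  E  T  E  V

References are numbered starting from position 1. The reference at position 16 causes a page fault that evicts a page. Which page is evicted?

T

pos 1: V → miss, frames {V}
pos 2: X → miss, frames {V,X}
pos 3: V → hit
pos 4: X → hit
pos 5: T → miss, frames {V,X,T}
pos 6: L → miss, evict V, frames {X,T,L}
pos 7: X → hit
pos 8: L → hit
pos 9: X → hit
pos 10: T → hit
pos 11: E → miss, evict X, frames {T,L,E}
pos 12: T → hit
pos 13: L → hit
pos 14: E → hit
pos 15: T → hit
pos 16: V → miss, evict T, frames {L,E,V}
At position 16, page T is evicted.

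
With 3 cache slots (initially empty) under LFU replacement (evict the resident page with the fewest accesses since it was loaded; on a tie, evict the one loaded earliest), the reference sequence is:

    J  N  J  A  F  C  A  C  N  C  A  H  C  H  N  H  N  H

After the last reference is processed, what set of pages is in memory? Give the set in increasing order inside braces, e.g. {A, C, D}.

{C, H, N}

J: miss, frames {J}
N: miss, frames {J,N}
J: hit
A: miss, frames {J,N,A}
F: miss, evict N, frames {J,A,F}
C: miss, evict A, frames {J,F,C}
A: miss, evict F, frames {J,C,A}
C: hit
N: miss, evict A, frames {J,C,N}
C: hit
A: miss, evict N, frames {J,C,A}
H: miss, evict A, frames {J,C,H}
C: hit
H: hit
N: miss, evict J, frames {C,H,N}
H: hit
N: hit
H: hit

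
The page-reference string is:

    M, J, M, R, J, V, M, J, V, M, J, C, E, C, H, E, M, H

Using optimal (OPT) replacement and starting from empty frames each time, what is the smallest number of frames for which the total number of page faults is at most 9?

3

f=1: 18 faults
f=2: 11 faults
f=3: 7 faults
f=4: 7 faults
f=5: 7 faults
f=6: 7 faults
f=7: 7 faults
Smallest f with faults ≤ 9 is 3.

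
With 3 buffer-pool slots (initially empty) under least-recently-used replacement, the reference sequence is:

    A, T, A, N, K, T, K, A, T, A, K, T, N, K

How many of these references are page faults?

A → fault, frames [A]
T → fault, frames [A, T]
A → hit
N → fault, frames [T, A, N]
K → fault, evict T, frames [A, N, K]
T → fault, evict A, frames [N, K, T]
K → hit
A → fault, evict N, frames [T, K, A]
T → hit
A → hit
K → hit
T → hit
N → fault, evict A, frames [K, T, N]
K → hit
Page faults: 7.

7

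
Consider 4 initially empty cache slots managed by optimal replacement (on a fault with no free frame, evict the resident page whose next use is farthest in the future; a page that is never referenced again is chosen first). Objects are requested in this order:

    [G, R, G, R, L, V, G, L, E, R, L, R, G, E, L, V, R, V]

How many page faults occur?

6

G: fault, frames (G)
R: fault, frames (G R)
G: hit
R: hit
L: fault, frames (G R L)
V: fault, frames (G R L V)
G: hit
L: hit
E: fault, evict V, frames (G R L E)
R: hit
L: hit
R: hit
G: hit
E: hit
L: hit
V: fault, evict E, frames (G R L V)
R: hit
V: hit
Page faults: 6.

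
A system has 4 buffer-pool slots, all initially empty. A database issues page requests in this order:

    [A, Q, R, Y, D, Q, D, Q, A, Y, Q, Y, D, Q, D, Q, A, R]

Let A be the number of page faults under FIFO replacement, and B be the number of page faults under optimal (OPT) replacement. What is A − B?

Under FIFO: F F F F F . . . F . F . . . . . . F → 8 faults.
Under OPT: F F F F F . . . . . . . . . . . . F → 6 faults.
A − B = 8 − 6 = 2.

2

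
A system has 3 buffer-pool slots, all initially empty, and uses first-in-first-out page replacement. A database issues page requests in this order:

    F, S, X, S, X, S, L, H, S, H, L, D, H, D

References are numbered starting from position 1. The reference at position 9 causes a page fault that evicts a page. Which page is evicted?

pos 1: F: miss, frames [F]
pos 2: S: miss, frames [F, S]
pos 3: X: miss, frames [F, S, X]
pos 4: S: hit
pos 5: X: hit
pos 6: S: hit
pos 7: L: miss, evict F, frames [S, X, L]
pos 8: H: miss, evict S, frames [X, L, H]
pos 9: S: miss, evict X, frames [L, H, S]
At position 9, page X is evicted.

X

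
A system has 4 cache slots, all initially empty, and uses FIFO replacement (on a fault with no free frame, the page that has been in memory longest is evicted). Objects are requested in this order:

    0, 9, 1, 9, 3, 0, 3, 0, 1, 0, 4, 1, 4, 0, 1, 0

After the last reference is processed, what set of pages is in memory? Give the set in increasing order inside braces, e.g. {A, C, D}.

0 → miss, frames [0]
9 → miss, frames [0, 9]
1 → miss, frames [0, 9, 1]
9 → hit
3 → miss, frames [0, 9, 1, 3]
0 → hit
3 → hit
0 → hit
1 → hit
0 → hit
4 → miss, evict 0, frames [9, 1, 3, 4]
1 → hit
4 → hit
0 → miss, evict 9, frames [1, 3, 4, 0]
1 → hit
0 → hit

{0, 1, 3, 4}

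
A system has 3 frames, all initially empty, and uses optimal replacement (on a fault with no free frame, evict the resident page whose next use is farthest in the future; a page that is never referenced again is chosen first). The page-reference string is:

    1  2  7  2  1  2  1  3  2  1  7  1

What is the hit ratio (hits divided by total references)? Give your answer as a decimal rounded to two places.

0.58

1: miss, frames {1}
2: miss, frames {1,2}
7: miss, frames {1,2,7}
2: hit
1: hit
2: hit
1: hit
3: miss, evict 7, frames {1,2,3}
2: hit
1: hit
7: miss, evict 3, frames {1,2,7}
1: hit
Hits: 7 of 12 references → 7/12 = 0.5833.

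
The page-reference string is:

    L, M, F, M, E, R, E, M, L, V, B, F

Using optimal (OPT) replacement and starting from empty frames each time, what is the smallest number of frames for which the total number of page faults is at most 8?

4

f=1: 12 faults
f=2: 10 faults
f=3: 9 faults
f=4: 8 faults
f=5: 7 faults
f=6: 7 faults
f=7: 7 faults
Smallest f with faults ≤ 8 is 4.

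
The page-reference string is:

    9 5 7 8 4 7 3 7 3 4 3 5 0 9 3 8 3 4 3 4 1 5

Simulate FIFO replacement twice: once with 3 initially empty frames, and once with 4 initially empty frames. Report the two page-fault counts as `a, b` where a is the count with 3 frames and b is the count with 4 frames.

15, 14

3 frames: F F F F F . F F . . . F F F F F . F . . F F → 15 faults.
4 frames: F F F F F . F . . . . F F F . F F F . . F F → 14 faults.
14 < 15: adding a frame reduced faults, as is typical.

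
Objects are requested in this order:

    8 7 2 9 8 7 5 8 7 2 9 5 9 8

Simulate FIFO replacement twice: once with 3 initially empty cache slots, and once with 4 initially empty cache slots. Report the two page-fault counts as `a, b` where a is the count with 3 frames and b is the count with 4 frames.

3 frames: F F F F F F F . . F F . . F → 10 faults.
4 frames: F F F F . . F F F F F F . F → 11 faults.
11 > 10: adding a frame increased faults — Belady's anomaly.

10, 11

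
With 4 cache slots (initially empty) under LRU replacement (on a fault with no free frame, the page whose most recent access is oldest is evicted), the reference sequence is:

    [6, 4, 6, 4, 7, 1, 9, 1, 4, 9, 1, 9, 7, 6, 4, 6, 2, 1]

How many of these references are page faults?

9

6: fault, frames [6]
4: fault, frames [6, 4]
6: hit
4: hit
7: fault, frames [6, 4, 7]
1: fault, frames [6, 4, 7, 1]
9: fault, evict 6, frames [4, 7, 1, 9]
1: hit
4: hit
9: hit
1: hit
9: hit
7: hit
6: fault, evict 4, frames [1, 9, 7, 6]
4: fault, evict 1, frames [9, 7, 6, 4]
6: hit
2: fault, evict 9, frames [7, 4, 6, 2]
1: fault, evict 7, frames [4, 6, 2, 1]
Page faults: 9.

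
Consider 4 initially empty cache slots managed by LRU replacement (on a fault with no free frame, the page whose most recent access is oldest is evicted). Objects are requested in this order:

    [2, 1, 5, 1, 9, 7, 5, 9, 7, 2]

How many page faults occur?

6

2: miss, frames [2]
1: miss, frames [2, 1]
5: miss, frames [2, 1, 5]
1: hit
9: miss, frames [2, 5, 1, 9]
7: miss, evict 2, frames [5, 1, 9, 7]
5: hit
9: hit
7: hit
2: miss, evict 1, frames [5, 9, 7, 2]
Page faults: 6.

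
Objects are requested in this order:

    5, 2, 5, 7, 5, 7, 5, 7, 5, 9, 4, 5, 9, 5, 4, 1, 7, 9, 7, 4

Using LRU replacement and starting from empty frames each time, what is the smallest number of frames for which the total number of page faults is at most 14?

f=1: 20 faults
f=2: 12 faults
f=3: 9 faults
f=4: 8 faults
f=5: 6 faults
f=6: 6 faults
Smallest f with faults ≤ 14 is 2.

2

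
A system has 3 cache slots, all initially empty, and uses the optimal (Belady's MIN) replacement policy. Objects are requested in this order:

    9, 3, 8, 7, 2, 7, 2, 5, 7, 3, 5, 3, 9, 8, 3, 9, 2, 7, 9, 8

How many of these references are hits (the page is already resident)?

10

9 → fault, frames [9]
3 → fault, frames [9, 3]
8 → fault, frames [9, 3, 8]
7 → fault, evict 8, frames [9, 3, 7]
2 → fault, evict 9, frames [3, 7, 2]
7 → hit
2 → hit
5 → fault, evict 2, frames [3, 7, 5]
7 → hit
3 → hit
5 → hit
3 → hit
9 → fault, evict 5, frames [3, 7, 9]
8 → fault, evict 7, frames [3, 9, 8]
3 → hit
9 → hit
2 → fault, evict 3, frames [9, 8, 2]
7 → fault, evict 2, frames [9, 8, 7]
9 → hit
8 → hit
Hits: 10.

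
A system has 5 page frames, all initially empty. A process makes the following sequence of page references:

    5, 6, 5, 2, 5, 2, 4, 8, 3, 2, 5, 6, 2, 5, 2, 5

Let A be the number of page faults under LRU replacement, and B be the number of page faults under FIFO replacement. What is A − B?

-2

Under LRU: F F . F . . F F F . . F . . . . → 7 faults.
Under FIFO: F F . F . . F F F . F F F . . . → 9 faults.
A − B = 7 − 9 = -2.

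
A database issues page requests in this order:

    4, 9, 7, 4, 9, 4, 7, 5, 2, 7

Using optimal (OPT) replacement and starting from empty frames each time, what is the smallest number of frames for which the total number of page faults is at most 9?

2

f=1: 10 faults
f=2: 7 faults
f=3: 5 faults
f=4: 5 faults
f=5: 5 faults
Smallest f with faults ≤ 9 is 2.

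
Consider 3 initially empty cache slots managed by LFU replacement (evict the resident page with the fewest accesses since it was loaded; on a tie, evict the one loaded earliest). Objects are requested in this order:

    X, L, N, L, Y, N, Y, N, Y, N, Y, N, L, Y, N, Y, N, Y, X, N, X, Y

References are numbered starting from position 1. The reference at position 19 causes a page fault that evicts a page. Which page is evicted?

L

pos 1: X: miss, frames [X]
pos 2: L: miss, frames [X, L]
pos 3: N: miss, frames [X, L, N]
pos 4: L: hit
pos 5: Y: miss, evict X, frames [L, N, Y]
pos 6: N: hit
pos 7: Y: hit
pos 8: N: hit
pos 9: Y: hit
pos 10: N: hit
pos 11: Y: hit
pos 12: N: hit
pos 13: L: hit
pos 14: Y: hit
pos 15: N: hit
pos 16: Y: hit
pos 17: N: hit
pos 18: Y: hit
pos 19: X: miss, evict L, frames [N, Y, X]
At position 19, page L is evicted.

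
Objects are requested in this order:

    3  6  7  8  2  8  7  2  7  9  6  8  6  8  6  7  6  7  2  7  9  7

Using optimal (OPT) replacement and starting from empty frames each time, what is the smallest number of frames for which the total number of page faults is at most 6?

f=1: 22 faults
f=2: 12 faults
f=3: 9 faults
f=4: 7 faults
f=5: 6 faults
f=6: 6 faults
Smallest f with faults ≤ 6 is 5.

5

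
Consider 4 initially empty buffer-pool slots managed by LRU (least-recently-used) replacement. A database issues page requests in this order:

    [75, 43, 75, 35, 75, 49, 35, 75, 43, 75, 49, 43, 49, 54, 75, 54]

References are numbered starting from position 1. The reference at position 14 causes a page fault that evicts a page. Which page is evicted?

pos 1: 75 -> miss, frames (75)
pos 2: 43 -> miss, frames (75 43)
pos 3: 75 -> hit
pos 4: 35 -> miss, frames (43 75 35)
pos 5: 75 -> hit
pos 6: 49 -> miss, frames (43 35 75 49)
pos 7: 35 -> hit
pos 8: 75 -> hit
pos 9: 43 -> hit
pos 10: 75 -> hit
pos 11: 49 -> hit
pos 12: 43 -> hit
pos 13: 49 -> hit
pos 14: 54 -> miss, evict 35, frames (75 43 49 54)
At position 14, page 35 is evicted.

35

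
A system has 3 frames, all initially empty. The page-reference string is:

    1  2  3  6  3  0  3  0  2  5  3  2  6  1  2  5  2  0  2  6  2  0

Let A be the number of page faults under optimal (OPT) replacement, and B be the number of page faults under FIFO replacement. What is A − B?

-5

Under OPT: F F F F . F . . . F . . F F . . . F . F . . → 10 faults.
Under FIFO: F F F F . F . . F F F . F F F F . F . F F . → 15 faults.
A − B = 10 − 15 = -5.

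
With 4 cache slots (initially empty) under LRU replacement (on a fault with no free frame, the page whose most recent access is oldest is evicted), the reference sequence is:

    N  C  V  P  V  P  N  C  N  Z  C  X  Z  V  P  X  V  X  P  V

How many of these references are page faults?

8

N → fault, frames {N}
C → fault, frames {N,C}
V → fault, frames {N,C,V}
P → fault, frames {N,C,V,P}
V → hit
P → hit
N → hit
C → hit
N → hit
Z → fault, evict V, frames {P,C,N,Z}
C → hit
X → fault, evict P, frames {N,Z,C,X}
Z → hit
V → fault, evict N, frames {C,X,Z,V}
P → fault, evict C, frames {X,Z,V,P}
X → hit
V → hit
X → hit
P → hit
V → hit
Page faults: 8.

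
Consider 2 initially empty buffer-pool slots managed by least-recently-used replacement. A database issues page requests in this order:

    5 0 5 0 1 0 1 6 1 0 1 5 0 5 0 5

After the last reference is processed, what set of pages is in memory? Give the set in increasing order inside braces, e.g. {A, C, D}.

{0, 5}

5: fault, frames {5}
0: fault, frames {5,0}
5: hit
0: hit
1: fault, evict 5, frames {0,1}
0: hit
1: hit
6: fault, evict 0, frames {1,6}
1: hit
0: fault, evict 6, frames {1,0}
1: hit
5: fault, evict 0, frames {1,5}
0: fault, evict 1, frames {5,0}
5: hit
0: hit
5: hit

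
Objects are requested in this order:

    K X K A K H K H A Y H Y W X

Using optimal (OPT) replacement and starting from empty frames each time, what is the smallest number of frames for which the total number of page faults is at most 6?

f=1: 14 faults
f=2: 8 faults
f=3: 7 faults
f=4: 6 faults
f=5: 6 faults
f=6: 6 faults
Smallest f with faults ≤ 6 is 4.

4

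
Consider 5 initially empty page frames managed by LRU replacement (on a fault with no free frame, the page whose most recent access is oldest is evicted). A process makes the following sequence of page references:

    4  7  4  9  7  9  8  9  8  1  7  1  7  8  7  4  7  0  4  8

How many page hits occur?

14

4 → fault, frames {4}
7 → fault, frames {4,7}
4 → hit
9 → fault, frames {7,4,9}
7 → hit
9 → hit
8 → fault, frames {4,7,9,8}
9 → hit
8 → hit
1 → fault, frames {4,7,9,8,1}
7 → hit
1 → hit
7 → hit
8 → hit
7 → hit
4 → hit
7 → hit
0 → fault, evict 9, frames {1,8,4,7,0}
4 → hit
8 → hit
Hits: 14.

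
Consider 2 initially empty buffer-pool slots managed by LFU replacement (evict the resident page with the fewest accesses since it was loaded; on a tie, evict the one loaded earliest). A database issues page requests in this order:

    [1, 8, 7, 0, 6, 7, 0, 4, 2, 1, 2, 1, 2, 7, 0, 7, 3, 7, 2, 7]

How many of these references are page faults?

15

1: miss, frames [1]
8: miss, frames [1, 8]
7: miss, evict 1, frames [8, 7]
0: miss, evict 8, frames [7, 0]
6: miss, evict 7, frames [0, 6]
7: miss, evict 0, frames [6, 7]
0: miss, evict 6, frames [7, 0]
4: miss, evict 7, frames [0, 4]
2: miss, evict 0, frames [4, 2]
1: miss, evict 4, frames [2, 1]
2: hit
1: hit
2: hit
7: miss, evict 1, frames [2, 7]
0: miss, evict 7, frames [2, 0]
7: miss, evict 0, frames [2, 7]
3: miss, evict 7, frames [2, 3]
7: miss, evict 3, frames [2, 7]
2: hit
7: hit
Page faults: 15.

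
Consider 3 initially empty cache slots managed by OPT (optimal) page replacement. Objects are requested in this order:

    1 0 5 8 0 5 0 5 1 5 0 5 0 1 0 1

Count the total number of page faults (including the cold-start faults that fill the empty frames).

1 -> fault, frames [1]
0 -> fault, frames [1, 0]
5 -> fault, frames [1, 0, 5]
8 -> fault, evict 1, frames [0, 5, 8]
0 -> hit
5 -> hit
0 -> hit
5 -> hit
1 -> fault, evict 8, frames [0, 5, 1]
5 -> hit
0 -> hit
5 -> hit
0 -> hit
1 -> hit
0 -> hit
1 -> hit
Page faults: 5.

5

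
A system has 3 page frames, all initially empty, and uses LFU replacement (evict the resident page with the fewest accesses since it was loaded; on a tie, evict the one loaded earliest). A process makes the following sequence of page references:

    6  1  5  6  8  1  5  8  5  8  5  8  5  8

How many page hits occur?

7

6: miss, frames {6}
1: miss, frames {6,1}
5: miss, frames {6,1,5}
6: hit
8: miss, evict 1, frames {6,5,8}
1: miss, evict 5, frames {6,8,1}
5: miss, evict 8, frames {6,1,5}
8: miss, evict 1, frames {6,5,8}
5: hit
8: hit
5: hit
8: hit
5: hit
8: hit
Hits: 7.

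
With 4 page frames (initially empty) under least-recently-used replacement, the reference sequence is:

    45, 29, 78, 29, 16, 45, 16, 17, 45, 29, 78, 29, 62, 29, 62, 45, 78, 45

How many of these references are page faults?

45: fault, frames (45)
29: fault, frames (45 29)
78: fault, frames (45 29 78)
29: hit
16: fault, frames (45 78 29 16)
45: hit
16: hit
17: fault, evict 78, frames (29 45 16 17)
45: hit
29: hit
78: fault, evict 16, frames (17 45 29 78)
29: hit
62: fault, evict 17, frames (45 78 29 62)
29: hit
62: hit
45: hit
78: hit
45: hit
Page faults: 7.

7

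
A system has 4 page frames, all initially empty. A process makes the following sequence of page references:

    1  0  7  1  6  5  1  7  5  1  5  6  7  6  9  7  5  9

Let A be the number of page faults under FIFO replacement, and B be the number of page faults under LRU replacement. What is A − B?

2

Under FIFO: F F F . F F F . . . . . . . F F . . → 8 faults.
Under LRU: F F F . F F . . . . . . . . F . . . → 6 faults.
A − B = 8 − 6 = 2.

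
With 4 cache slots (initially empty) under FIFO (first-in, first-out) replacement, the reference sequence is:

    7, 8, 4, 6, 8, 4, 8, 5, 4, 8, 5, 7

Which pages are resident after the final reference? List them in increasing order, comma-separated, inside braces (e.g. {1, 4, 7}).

{4, 5, 6, 7}

7 -> fault, frames {7}
8 -> fault, frames {7,8}
4 -> fault, frames {7,8,4}
6 -> fault, frames {7,8,4,6}
8 -> hit
4 -> hit
8 -> hit
5 -> fault, evict 7, frames {8,4,6,5}
4 -> hit
8 -> hit
5 -> hit
7 -> fault, evict 8, frames {4,6,5,7}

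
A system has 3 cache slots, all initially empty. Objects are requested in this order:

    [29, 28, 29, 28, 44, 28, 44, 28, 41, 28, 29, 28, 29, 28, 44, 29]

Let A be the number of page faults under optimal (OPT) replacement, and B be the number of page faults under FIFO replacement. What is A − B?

-2

Under OPT: F F . . F . . . F . . . . . F . → 5 faults.
Under FIFO: F F . . F . . . F . F F . . F . → 7 faults.
A − B = 5 − 7 = -2.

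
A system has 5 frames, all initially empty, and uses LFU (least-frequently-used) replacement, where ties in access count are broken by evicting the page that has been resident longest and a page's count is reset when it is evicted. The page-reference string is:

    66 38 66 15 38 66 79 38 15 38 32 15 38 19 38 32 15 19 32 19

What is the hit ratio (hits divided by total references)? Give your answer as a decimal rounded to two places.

66 -> miss, frames (66)
38 -> miss, frames (66 38)
66 -> hit
15 -> miss, frames (66 38 15)
38 -> hit
66 -> hit
79 -> miss, frames (66 38 15 79)
38 -> hit
15 -> hit
38 -> hit
32 -> miss, frames (66 38 15 79 32)
15 -> hit
38 -> hit
19 -> miss, evict 79, frames (66 38 15 32 19)
38 -> hit
32 -> hit
15 -> hit
19 -> hit
32 -> hit
19 -> hit
Hits: 14 of 20 references → 14/20 = 0.7000.

0.70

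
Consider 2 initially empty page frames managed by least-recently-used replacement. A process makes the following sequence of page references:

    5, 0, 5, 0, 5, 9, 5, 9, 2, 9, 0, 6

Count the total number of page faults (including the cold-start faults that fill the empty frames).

5 → fault, frames {5}
0 → fault, frames {5,0}
5 → hit
0 → hit
5 → hit
9 → fault, evict 0, frames {5,9}
5 → hit
9 → hit
2 → fault, evict 5, frames {9,2}
9 → hit
0 → fault, evict 2, frames {9,0}
6 → fault, evict 9, frames {0,6}
Page faults: 6.

6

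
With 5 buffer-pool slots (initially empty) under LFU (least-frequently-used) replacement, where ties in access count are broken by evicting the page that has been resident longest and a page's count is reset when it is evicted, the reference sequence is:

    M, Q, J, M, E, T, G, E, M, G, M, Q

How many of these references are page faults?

7

M: miss, frames [M]
Q: miss, frames [M, Q]
J: miss, frames [M, Q, J]
M: hit
E: miss, frames [M, Q, J, E]
T: miss, frames [M, Q, J, E, T]
G: miss, evict Q, frames [M, J, E, T, G]
E: hit
M: hit
G: hit
M: hit
Q: miss, evict J, frames [M, E, T, G, Q]
Page faults: 7.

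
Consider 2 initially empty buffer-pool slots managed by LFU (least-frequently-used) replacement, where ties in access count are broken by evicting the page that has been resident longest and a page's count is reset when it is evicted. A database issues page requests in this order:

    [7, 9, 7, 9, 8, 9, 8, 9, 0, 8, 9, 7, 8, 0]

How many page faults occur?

7 -> fault, frames {7}
9 -> fault, frames {7,9}
7 -> hit
9 -> hit
8 -> fault, evict 7, frames {9,8}
9 -> hit
8 -> hit
9 -> hit
0 -> fault, evict 8, frames {9,0}
8 -> fault, evict 0, frames {9,8}
9 -> hit
7 -> fault, evict 8, frames {9,7}
8 -> fault, evict 7, frames {9,8}
0 -> fault, evict 8, frames {9,0}
Page faults: 8.

8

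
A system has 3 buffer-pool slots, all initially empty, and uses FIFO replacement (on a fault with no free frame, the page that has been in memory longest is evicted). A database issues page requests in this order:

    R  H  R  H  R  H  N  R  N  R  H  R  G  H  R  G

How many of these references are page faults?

R: fault, frames {R}
H: fault, frames {R,H}
R: hit
H: hit
R: hit
H: hit
N: fault, frames {R,H,N}
R: hit
N: hit
R: hit
H: hit
R: hit
G: fault, evict R, frames {H,N,G}
H: hit
R: fault, evict H, frames {N,G,R}
G: hit
Page faults: 5.

5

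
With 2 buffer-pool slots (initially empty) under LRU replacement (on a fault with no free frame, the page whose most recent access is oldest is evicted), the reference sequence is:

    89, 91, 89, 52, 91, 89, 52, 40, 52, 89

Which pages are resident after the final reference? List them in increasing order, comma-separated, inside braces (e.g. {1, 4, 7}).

{52, 89}

89 -> fault, frames (89)
91 -> fault, frames (89 91)
89 -> hit
52 -> fault, evict 91, frames (89 52)
91 -> fault, evict 89, frames (52 91)
89 -> fault, evict 52, frames (91 89)
52 -> fault, evict 91, frames (89 52)
40 -> fault, evict 89, frames (52 40)
52 -> hit
89 -> fault, evict 40, frames (52 89)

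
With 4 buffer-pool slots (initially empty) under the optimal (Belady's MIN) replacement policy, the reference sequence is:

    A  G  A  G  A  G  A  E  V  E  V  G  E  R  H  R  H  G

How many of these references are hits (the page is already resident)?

12

A: miss, frames {A}
G: miss, frames {A,G}
A: hit
G: hit
A: hit
G: hit
A: hit
E: miss, frames {A,G,E}
V: miss, frames {A,G,E,V}
E: hit
V: hit
G: hit
E: hit
R: miss, evict V, frames {A,G,E,R}
H: miss, evict E, frames {A,G,R,H}
R: hit
H: hit
G: hit
Hits: 12.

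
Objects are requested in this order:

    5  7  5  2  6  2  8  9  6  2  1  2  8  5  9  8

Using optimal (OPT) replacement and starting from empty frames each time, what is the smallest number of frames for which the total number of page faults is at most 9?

f=1: 16 faults
f=2: 11 faults
f=3: 9 faults
f=4: 8 faults
f=5: 7 faults
f=6: 7 faults
f=7: 7 faults
Smallest f with faults ≤ 9 is 3.

3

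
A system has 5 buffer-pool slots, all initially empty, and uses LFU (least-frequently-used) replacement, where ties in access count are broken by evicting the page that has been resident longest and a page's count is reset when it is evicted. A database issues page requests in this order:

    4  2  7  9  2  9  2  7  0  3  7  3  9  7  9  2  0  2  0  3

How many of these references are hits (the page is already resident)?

4 -> miss, frames {4}
2 -> miss, frames {4,2}
7 -> miss, frames {4,2,7}
9 -> miss, frames {4,2,7,9}
2 -> hit
9 -> hit
2 -> hit
7 -> hit
0 -> miss, frames {4,2,7,9,0}
3 -> miss, evict 4, frames {2,7,9,0,3}
7 -> hit
3 -> hit
9 -> hit
7 -> hit
9 -> hit
2 -> hit
0 -> hit
2 -> hit
0 -> hit
3 -> hit
Hits: 14.

14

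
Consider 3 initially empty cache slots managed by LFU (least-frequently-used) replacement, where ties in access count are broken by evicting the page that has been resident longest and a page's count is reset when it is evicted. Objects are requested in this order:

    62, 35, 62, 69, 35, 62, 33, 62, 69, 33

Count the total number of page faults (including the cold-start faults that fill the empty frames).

6

62 -> miss, frames [62]
35 -> miss, frames [62, 35]
62 -> hit
69 -> miss, frames [62, 35, 69]
35 -> hit
62 -> hit
33 -> miss, evict 69, frames [62, 35, 33]
62 -> hit
69 -> miss, evict 33, frames [62, 35, 69]
33 -> miss, evict 69, frames [62, 35, 33]
Page faults: 6.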